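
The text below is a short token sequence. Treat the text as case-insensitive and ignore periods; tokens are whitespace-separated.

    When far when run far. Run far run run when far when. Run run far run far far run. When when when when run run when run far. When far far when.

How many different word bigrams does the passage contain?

9

32 tokens → 31 bigram windows in total.
Repeated bigrams (each contributes count−1 duplicates):
  run far: 5
  far run: 4
  far when: 4
  when run: 4
  run run: 3
  run when: 3
  when far: 3
  when when: 3
  … (1 more repeated)
22 duplicate windows → 31 − 22 = 9 distinct.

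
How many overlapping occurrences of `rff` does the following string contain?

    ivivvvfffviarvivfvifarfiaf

0

Sliding a length-3 window over the 26 characters (24 positions):
  (no match at any position)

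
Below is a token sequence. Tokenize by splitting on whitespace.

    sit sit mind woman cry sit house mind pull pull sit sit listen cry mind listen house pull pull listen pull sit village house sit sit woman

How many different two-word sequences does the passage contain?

22

27 tokens → 26 bigram windows in total.
Repeated bigrams (each contributes count−1 duplicates):
  sit sit: 3
  pull pull: 2
  pull sit: 2
4 duplicate windows → 26 − 4 = 22 distinct.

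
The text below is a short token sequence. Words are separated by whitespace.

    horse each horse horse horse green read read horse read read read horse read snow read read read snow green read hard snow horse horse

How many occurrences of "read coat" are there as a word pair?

0

Scanning the 24 overlapping bigram windows for "read coat":
  (none found)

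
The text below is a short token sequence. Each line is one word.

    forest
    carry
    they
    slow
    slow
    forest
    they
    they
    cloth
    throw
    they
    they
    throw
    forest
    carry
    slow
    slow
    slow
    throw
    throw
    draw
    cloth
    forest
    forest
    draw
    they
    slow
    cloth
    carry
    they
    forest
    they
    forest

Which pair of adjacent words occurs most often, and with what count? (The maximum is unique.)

"slow slow", 3 times

Bigram frequencies (highest first):
  slow slow: 3
  forest carry: 2
  carry they: 2
  they slow: 2
  forest they: 2
  they they: 2
  … (18 more, each ≤ 2)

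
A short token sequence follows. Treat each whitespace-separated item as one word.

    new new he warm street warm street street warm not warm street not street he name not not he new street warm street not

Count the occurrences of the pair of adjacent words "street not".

2

Scanning the 23 overlapping bigram windows for "street not":
  position 12–13: street not
  position 23–24: street not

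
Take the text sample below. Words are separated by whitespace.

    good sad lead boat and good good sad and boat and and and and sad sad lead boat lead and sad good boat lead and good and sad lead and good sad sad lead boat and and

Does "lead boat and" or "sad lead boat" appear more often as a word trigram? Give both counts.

"sad lead boat" (3 vs 2)

"lead boat and": 2 occurrences
"sad lead boat": 3 occurrences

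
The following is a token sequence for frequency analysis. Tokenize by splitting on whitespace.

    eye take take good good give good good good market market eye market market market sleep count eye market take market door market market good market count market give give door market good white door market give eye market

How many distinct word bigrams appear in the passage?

39 tokens → 38 bigram windows in total.
Repeated bigrams (each contributes count−1 duplicates):
  market market: 4
  door market: 3
  eye market: 3
  good good: 3
  good market: 2
  market give: 2
  market good: 2
12 duplicate windows → 38 − 12 = 26 distinct.

26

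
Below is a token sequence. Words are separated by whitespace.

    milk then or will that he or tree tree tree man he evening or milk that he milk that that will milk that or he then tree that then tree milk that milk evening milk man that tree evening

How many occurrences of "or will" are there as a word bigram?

Scanning the 38 overlapping bigram windows for "or will":
  position 3–4: or will

1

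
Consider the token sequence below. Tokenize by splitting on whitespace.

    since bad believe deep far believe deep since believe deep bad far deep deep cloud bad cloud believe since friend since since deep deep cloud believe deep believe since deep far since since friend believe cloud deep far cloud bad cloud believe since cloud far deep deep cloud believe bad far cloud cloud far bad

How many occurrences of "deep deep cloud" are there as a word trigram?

3

Scanning the 53 overlapping trigram windows for "deep deep cloud":
  position 13–15: deep deep cloud
  position 23–25: deep deep cloud
  position 46–48: deep deep cloud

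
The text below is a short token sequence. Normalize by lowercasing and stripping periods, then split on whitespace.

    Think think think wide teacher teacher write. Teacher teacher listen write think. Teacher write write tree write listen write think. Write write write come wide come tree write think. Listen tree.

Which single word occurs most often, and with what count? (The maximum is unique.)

Unigram frequencies (highest first):
  write: 10
  think: 6
  teacher: 5
  listen: 3
  tree: 3
  wide: 2
  … (1 more, each ≤ 2)

"write", 10 times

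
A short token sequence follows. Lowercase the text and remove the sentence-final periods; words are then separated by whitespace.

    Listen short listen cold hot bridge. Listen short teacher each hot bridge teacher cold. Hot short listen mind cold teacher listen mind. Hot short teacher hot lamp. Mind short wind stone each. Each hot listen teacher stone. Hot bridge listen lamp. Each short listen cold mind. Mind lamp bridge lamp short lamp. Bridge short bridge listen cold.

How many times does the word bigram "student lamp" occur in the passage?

Scanning the 56 overlapping bigram windows for "student lamp":
  (none found)

0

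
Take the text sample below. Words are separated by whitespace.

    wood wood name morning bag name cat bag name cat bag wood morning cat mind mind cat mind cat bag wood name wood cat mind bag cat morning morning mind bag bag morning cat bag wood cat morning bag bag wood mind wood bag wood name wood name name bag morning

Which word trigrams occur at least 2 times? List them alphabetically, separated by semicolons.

bag name cat; bag wood name; cat bag wood; name cat bag; wood name wood

Trigram counts meeting the condition (at least 2 times):
  bag name cat: 2
  bag wood name: 2
  cat bag wood: 3
  name cat bag: 2
  wood name wood: 2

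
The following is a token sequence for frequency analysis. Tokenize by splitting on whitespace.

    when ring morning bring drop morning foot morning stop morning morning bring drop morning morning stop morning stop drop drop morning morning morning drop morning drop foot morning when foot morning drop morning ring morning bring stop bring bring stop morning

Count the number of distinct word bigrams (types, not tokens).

20

41 tokens → 40 bigram windows in total.
Repeated bigrams (each contributes count−1 duplicates):
  drop morning: 5
  morning morning: 4
  foot morning: 3
  morning bring: 3
  morning drop: 3
  morning stop: 3
  stop morning: 3
  bring drop: 2
  … (2 more repeated)
20 duplicate windows → 40 − 20 = 20 distinct.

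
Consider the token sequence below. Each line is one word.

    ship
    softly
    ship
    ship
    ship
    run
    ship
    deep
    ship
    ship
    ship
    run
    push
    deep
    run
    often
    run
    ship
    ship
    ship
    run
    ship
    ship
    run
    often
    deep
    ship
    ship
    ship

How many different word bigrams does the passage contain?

13

29 tokens → 28 bigram windows in total.
Repeated bigrams (each contributes count−1 duplicates):
  ship ship: 9
  ship run: 4
  run ship: 3
  deep ship: 2
  run often: 2
15 duplicate windows → 28 − 15 = 13 distinct.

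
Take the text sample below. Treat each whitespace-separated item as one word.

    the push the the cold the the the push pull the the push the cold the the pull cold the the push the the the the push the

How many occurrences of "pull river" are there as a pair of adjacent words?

0

Scanning the 27 overlapping bigram windows for "pull river":
  (none found)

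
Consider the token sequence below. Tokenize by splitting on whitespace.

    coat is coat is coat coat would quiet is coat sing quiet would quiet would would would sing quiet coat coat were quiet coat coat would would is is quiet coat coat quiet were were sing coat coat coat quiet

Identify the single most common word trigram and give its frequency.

"quiet coat coat", 3 times

Trigram frequencies (highest first):
  quiet coat coat: 3
  coat is coat: 2
  coat coat would: 2
  coat coat quiet: 2
  is coat is: 1
  is coat coat: 1
  … (27 more, each ≤ 1)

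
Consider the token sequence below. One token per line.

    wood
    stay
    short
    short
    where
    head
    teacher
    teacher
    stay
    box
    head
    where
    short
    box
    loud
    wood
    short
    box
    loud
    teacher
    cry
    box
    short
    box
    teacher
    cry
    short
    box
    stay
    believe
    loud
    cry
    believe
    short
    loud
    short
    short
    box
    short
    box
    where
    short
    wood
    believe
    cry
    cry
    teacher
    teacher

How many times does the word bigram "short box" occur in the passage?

Scanning the 47 overlapping bigram windows for "short box":
  position 13–14: short box
  position 17–18: short box
  position 23–24: short box
  position 27–28: short box
  position 37–38: short box
  position 39–40: short box

6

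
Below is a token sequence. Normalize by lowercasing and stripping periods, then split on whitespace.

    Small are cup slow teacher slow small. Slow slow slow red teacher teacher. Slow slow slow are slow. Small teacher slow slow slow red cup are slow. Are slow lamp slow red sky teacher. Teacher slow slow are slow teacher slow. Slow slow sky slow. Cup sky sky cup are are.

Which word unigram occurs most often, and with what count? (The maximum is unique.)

"slow", 22 times

Unigram frequencies (highest first):
  slow: 22
  are: 7
  teacher: 7
  cup: 4
  sky: 4
  small: 3
  … (2 more, each ≤ 3)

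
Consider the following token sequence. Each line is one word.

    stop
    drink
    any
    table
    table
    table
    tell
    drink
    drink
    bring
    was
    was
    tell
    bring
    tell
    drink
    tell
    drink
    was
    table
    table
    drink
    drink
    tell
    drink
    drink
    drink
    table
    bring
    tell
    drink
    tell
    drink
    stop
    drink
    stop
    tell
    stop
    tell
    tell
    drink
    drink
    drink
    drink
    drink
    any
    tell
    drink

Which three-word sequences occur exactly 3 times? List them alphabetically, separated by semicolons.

Trigram counts meeting the condition (exactly 3 times):
  drink tell drink: 3
  tell drink drink: 3

drink tell drink; tell drink drink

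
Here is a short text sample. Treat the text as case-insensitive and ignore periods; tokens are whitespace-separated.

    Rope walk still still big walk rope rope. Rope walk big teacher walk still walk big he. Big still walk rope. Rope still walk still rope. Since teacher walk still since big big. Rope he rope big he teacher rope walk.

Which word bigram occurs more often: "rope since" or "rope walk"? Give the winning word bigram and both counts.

"rope walk" (3 vs 1)

"rope since": 1 occurrence
"rope walk": 3 occurrences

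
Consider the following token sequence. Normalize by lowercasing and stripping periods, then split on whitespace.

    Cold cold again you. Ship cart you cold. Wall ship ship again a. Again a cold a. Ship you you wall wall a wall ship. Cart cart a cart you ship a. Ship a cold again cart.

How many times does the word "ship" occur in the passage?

7

Scanning the 37 tokens for "ship":
  position 5: ship
  position 10: ship
  position 11: ship
  position 18: ship
  position 25: ship
  position 31: ship
  position 33: ship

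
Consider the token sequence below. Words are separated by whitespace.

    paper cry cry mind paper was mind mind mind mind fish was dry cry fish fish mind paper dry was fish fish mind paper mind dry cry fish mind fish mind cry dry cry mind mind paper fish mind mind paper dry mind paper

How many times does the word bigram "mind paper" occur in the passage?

6

Scanning the 43 overlapping bigram windows for "mind paper":
  position 4–5: mind paper
  position 17–18: mind paper
  position 23–24: mind paper
  position 36–37: mind paper
  position 40–41: mind paper
  position 43–44: mind paper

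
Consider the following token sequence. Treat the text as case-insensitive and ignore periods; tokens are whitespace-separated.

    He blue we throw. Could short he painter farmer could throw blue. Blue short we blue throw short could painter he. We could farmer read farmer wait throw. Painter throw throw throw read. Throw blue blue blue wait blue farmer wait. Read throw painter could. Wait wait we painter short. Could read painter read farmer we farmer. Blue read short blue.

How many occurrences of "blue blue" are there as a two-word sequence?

3

Scanning the 60 overlapping bigram windows for "blue blue":
  position 12–13: blue blue
  position 35–36: blue blue
  position 36–37: blue blue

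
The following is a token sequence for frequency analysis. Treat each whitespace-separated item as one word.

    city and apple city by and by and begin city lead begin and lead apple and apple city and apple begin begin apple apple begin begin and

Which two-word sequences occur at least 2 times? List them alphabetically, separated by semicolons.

Bigram counts meeting the condition (at least 2 times):
  and apple: 3
  apple begin: 2
  apple city: 2
  begin and: 2
  begin begin: 2
  by and: 2
  city and: 2

and apple; apple begin; apple city; begin and; begin begin; by and; city and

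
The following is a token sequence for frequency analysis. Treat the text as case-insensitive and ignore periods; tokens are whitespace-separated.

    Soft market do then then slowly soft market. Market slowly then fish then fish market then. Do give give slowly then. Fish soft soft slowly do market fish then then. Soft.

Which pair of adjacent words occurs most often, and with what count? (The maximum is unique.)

"then fish", 3 times

Bigram frequencies (highest first):
  then fish: 3
  soft market: 2
  then then: 2
  slowly then: 2
  fish then: 2
  market do: 1
  … (18 more, each ≤ 1)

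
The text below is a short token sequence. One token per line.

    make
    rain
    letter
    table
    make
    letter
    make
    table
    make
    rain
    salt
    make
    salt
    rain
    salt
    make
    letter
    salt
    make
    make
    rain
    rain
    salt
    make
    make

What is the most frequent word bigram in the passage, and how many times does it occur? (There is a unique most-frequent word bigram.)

Bigram frequencies (highest first):
  salt make: 4
  make rain: 3
  rain salt: 3
  table make: 2
  make letter: 2
  make make: 2
  … (8 more, each ≤ 1)

"salt make", 4 times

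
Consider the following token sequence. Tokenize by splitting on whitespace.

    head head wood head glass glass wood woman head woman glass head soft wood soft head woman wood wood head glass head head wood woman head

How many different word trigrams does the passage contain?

21

26 tokens → 24 trigram windows in total.
Repeated trigrams (each contributes count−1 duplicates):
  head head wood: 2
  wood head glass: 2
  wood woman head: 2
3 duplicate windows → 24 − 3 = 21 distinct.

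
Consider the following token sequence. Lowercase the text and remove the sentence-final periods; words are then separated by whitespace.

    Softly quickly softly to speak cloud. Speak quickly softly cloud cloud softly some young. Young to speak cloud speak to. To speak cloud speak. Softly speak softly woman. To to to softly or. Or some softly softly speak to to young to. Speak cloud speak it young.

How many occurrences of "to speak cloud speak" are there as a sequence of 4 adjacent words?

Scanning the 44 overlapping 4-gram windows for "to speak cloud speak":
  position 4–7: to speak cloud speak
  position 16–19: to speak cloud speak
  position 21–24: to speak cloud speak
  position 42–45: to speak cloud speak

4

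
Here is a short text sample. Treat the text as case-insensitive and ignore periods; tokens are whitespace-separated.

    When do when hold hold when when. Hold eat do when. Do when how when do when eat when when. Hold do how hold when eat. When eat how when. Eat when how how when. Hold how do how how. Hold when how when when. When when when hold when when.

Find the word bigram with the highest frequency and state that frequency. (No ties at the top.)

Bigram frequencies (highest first):
  when when: 7
  when hold: 5
  do when: 4
  hold when: 4
  how when: 4
  when eat: 4
  … (13 more, each ≤ 3)

"when when", 7 times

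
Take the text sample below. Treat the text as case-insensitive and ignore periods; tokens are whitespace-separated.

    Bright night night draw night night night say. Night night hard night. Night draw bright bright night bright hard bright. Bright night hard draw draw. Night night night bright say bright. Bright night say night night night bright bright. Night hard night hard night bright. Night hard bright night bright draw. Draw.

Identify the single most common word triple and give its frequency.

"bright bright night", 4 times

Trigram frequencies (highest first):
  bright bright night: 4
  night night night: 3
  night hard night: 3
  bright night hard: 3
  night night draw: 2
  draw night night: 2
  … (29 more, each ≤ 2)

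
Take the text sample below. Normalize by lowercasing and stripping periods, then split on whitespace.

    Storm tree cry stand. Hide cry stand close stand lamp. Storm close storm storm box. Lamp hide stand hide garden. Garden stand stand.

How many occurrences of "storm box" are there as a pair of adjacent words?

Scanning the 22 overlapping bigram windows for "storm box":
  position 14–15: storm box

1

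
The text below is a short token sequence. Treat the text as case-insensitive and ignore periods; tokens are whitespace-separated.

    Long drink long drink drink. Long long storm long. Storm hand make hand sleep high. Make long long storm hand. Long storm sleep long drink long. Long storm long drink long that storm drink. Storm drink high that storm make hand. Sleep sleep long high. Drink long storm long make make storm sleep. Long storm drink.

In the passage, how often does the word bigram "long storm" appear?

7

Scanning the 55 overlapping bigram windows for "long storm":
  position 7–8: long storm
  position 9–10: long storm
  position 18–19: long storm
  position 21–22: long storm
  position 27–28: long storm
  position 47–48: long storm
  position 54–55: long storm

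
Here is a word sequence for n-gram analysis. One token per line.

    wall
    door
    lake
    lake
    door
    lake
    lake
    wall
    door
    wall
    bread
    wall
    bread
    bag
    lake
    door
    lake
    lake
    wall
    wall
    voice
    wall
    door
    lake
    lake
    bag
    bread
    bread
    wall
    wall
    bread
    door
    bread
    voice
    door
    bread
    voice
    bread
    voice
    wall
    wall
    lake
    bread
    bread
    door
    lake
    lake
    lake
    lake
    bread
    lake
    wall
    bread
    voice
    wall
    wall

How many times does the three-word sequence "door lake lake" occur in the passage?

Scanning the 54 overlapping trigram windows for "door lake lake":
  position 2–4: door lake lake
  position 5–7: door lake lake
  position 16–18: door lake lake
  position 23–25: door lake lake
  position 45–47: door lake lake

5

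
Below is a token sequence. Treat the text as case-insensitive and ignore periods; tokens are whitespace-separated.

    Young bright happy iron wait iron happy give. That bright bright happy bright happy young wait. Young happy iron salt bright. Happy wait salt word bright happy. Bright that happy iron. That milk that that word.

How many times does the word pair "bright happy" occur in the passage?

5

Scanning the 35 overlapping bigram windows for "bright happy":
  position 2–3: bright happy
  position 11–12: bright happy
  position 13–14: bright happy
  position 21–22: bright happy
  position 26–27: bright happy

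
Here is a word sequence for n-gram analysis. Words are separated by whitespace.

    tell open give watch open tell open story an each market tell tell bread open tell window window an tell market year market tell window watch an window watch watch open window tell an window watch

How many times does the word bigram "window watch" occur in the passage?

Scanning the 35 overlapping bigram windows for "window watch":
  position 25–26: window watch
  position 28–29: window watch
  position 35–36: window watch

3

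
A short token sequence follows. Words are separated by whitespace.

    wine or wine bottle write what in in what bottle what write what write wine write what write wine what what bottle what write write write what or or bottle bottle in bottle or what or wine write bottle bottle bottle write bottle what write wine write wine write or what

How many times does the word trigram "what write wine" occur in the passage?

3

Scanning the 49 overlapping trigram windows for "what write wine":
  position 13–15: what write wine
  position 17–19: what write wine
  position 44–46: what write wine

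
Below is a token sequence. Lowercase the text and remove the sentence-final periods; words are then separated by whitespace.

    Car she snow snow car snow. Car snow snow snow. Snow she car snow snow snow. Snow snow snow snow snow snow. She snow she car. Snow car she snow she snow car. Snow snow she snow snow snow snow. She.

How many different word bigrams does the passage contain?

41 tokens → 40 bigram windows in total.
Repeated bigrams (each contributes count−1 duplicates):
  snow snow: 16
  snow she: 6
  car snow: 5
  she snow: 5
  snow car: 4
  car she: 2
  she car: 2
33 duplicate windows → 40 − 33 = 7 distinct.

7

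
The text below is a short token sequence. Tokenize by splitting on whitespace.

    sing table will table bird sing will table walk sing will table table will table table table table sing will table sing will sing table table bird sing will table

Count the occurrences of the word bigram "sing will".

Scanning the 29 overlapping bigram windows for "sing will":
  position 6–7: sing will
  position 10–11: sing will
  position 19–20: sing will
  position 22–23: sing will
  position 28–29: sing will

5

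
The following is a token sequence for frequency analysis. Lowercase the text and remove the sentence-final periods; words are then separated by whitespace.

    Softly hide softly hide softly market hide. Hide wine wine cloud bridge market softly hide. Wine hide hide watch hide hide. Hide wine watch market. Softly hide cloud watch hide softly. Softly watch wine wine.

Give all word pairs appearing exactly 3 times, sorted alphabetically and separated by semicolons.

Bigram counts meeting the condition (exactly 3 times):
  hide softly: 3
  hide wine: 3

hide softly; hide wine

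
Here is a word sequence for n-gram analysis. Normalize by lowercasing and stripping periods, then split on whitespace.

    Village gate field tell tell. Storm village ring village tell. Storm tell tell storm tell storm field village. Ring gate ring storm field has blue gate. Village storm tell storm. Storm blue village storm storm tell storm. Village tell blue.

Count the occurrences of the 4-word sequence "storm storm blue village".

1

Scanning the 37 overlapping 4-gram windows for "storm storm blue village":
  position 30–33: storm storm blue village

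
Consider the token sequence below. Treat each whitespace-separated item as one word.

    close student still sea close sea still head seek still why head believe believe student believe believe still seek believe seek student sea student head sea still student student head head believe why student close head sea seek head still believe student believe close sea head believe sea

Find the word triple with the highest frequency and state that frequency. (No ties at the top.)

"believe student believe", 2 times

Trigram frequencies (highest first):
  believe student believe: 2
  close student still: 1
  student still sea: 1
  still sea close: 1
  sea close sea: 1
  close sea still: 1
  … (39 more, each ≤ 1)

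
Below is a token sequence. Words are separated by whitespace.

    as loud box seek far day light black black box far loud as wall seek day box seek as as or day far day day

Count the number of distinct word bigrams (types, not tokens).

25 tokens → 24 bigram windows in total.
Repeated bigrams (each contributes count−1 duplicates):
  box seek: 2
  far day: 2
2 duplicate windows → 24 − 2 = 22 distinct.

22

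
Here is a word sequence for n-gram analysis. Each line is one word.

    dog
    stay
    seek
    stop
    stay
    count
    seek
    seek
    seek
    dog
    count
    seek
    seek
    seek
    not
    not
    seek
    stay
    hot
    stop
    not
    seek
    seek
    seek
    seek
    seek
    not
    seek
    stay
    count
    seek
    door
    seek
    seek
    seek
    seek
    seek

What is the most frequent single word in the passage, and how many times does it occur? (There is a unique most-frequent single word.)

Unigram frequencies (highest first):
  seek: 20
  stay: 4
  not: 4
  count: 3
  dog: 2
  stop: 2
  … (2 more, each ≤ 1)

"seek", 20 times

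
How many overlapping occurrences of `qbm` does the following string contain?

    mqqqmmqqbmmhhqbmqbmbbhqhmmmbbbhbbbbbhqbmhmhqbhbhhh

Sliding a length-3 window over the 50 characters (48 positions):
  position 8–10: qbm
  position 14–16: qbm
  position 17–19: qbm
  position 38–40: qbm

4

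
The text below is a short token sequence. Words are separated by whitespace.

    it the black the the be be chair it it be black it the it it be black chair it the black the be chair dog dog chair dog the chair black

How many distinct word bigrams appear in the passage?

20

32 tokens → 31 bigram windows in total.
Repeated bigrams (each contributes count−1 duplicates):
  it the: 3
  be black: 2
  be chair: 2
  black the: 2
  chair dog: 2
  chair it: 2
  it be: 2
  it it: 2
  … (2 more repeated)
11 duplicate windows → 31 − 11 = 20 distinct.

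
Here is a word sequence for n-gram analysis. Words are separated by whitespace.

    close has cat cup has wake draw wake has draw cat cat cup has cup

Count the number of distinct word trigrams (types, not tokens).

15 tokens → 13 trigram windows in total.
Repeated trigrams (each contributes count−1 duplicates):
  cat cup has: 2
1 duplicate windows → 13 − 1 = 12 distinct.

12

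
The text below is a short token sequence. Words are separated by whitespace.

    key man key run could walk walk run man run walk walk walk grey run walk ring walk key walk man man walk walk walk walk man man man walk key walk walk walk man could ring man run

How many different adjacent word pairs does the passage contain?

39 tokens → 38 bigram windows in total.
Repeated bigrams (each contributes count−1 duplicates):
  walk walk: 8
  man man: 3
  walk man: 3
  key walk: 2
  man run: 2
  man walk: 2
  run walk: 2
  walk key: 2
16 duplicate windows → 38 − 16 = 22 distinct.

22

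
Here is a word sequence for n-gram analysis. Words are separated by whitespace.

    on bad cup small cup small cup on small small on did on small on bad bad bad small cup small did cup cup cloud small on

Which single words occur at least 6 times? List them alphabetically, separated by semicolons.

cup; on; small

Unigram counts meeting the condition (at least 6 times):
  cup: 6
  on: 6
  small: 8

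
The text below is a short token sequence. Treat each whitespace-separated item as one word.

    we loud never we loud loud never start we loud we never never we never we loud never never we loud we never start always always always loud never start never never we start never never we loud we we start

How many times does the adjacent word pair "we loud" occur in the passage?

6

Scanning the 40 overlapping bigram windows for "we loud":
  position 1–2: we loud
  position 4–5: we loud
  position 9–10: we loud
  position 16–17: we loud
  position 20–21: we loud
  position 37–38: we loud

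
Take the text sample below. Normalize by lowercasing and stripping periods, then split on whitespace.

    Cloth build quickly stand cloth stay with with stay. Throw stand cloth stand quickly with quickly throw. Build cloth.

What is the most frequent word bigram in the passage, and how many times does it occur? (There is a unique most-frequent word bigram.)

Bigram frequencies (highest first):
  stand cloth: 2
  cloth build: 1
  build quickly: 1
  quickly stand: 1
  cloth stay: 1
  stay with: 1
  … (11 more, each ≤ 1)

"stand cloth", 2 times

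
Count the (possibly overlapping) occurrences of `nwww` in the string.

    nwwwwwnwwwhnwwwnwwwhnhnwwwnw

Sliding a length-4 window over the 28 characters (25 positions):
  position 1–4: nwww
  position 7–10: nwww
  position 12–15: nwww
  position 16–19: nwww
  position 23–26: nwww

5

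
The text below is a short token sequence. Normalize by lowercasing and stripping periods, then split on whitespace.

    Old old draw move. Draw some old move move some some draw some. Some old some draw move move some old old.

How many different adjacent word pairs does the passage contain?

12

22 tokens → 21 bigram windows in total.
Repeated bigrams (each contributes count−1 duplicates):
  some old: 3
  draw move: 2
  draw some: 2
  move move: 2
  move some: 2
  old old: 2
  some draw: 2
  some some: 2
9 duplicate windows → 21 − 9 = 12 distinct.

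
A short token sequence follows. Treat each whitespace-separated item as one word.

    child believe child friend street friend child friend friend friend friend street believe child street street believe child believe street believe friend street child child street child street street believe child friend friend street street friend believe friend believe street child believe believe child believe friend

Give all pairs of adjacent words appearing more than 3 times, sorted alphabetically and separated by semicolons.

Bigram counts meeting the condition (more than 3 times):
  believe child: 5
  child believe: 4
  friend friend: 4
  friend street: 4
  street believe: 4

believe child; child believe; friend friend; friend street; street believe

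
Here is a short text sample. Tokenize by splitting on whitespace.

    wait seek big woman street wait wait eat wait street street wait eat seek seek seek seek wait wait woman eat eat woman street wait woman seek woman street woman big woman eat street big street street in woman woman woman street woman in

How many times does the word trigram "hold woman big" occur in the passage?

0

Scanning the 42 overlapping trigram windows for "hold woman big":
  (none found)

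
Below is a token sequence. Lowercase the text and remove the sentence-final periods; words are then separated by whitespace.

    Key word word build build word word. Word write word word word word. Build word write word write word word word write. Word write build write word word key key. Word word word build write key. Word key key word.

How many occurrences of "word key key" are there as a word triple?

2

Scanning the 38 overlapping trigram windows for "word key key":
  position 28–30: word key key
  position 37–39: word key key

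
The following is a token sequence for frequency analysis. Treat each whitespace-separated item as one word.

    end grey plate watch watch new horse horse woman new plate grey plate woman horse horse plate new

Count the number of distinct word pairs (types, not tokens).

15

18 tokens → 17 bigram windows in total.
Repeated bigrams (each contributes count−1 duplicates):
  grey plate: 2
  horse horse: 2
2 duplicate windows → 17 − 2 = 15 distinct.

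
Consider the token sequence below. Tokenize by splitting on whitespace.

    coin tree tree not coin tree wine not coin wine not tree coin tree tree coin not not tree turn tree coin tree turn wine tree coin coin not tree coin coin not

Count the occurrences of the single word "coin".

10

Scanning the 33 tokens for "coin":
  position 1: coin
  position 5: coin
  position 9: coin
  position 13: coin
  position 16: coin
  position 22: coin
  position 27: coin
  position 28: coin
  position 31: coin
  position 32: coin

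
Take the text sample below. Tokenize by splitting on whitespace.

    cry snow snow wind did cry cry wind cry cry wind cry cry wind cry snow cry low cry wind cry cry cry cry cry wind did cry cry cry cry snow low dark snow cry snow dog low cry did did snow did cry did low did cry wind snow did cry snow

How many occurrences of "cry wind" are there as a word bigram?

6

Scanning the 53 overlapping bigram windows for "cry wind":
  position 7–8: cry wind
  position 10–11: cry wind
  position 13–14: cry wind
  position 19–20: cry wind
  position 25–26: cry wind
  position 49–50: cry wind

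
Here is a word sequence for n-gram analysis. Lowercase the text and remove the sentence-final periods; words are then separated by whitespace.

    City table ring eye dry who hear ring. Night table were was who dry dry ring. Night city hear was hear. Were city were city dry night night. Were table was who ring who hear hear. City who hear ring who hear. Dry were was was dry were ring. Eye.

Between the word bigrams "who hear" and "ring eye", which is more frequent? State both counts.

"who hear": 4 occurrences
"ring eye": 2 occurrences

"who hear" (4 vs 2)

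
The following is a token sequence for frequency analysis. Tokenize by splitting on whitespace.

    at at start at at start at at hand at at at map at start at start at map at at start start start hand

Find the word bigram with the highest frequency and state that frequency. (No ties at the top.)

"at at", 6 times

Bigram frequencies (highest first):
  at at: 6
  at start: 5
  start at: 4
  at map: 2
  map at: 2
  start start: 2
  … (3 more, each ≤ 1)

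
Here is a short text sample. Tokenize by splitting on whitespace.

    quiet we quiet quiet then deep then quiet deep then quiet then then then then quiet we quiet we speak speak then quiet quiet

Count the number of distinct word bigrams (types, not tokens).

12

24 tokens → 23 bigram windows in total.
Repeated bigrams (each contributes count−1 duplicates):
  then quiet: 4
  quiet we: 3
  then then: 3
  deep then: 2
  quiet quiet: 2
  quiet then: 2
  we quiet: 2
11 duplicate windows → 23 − 11 = 12 distinct.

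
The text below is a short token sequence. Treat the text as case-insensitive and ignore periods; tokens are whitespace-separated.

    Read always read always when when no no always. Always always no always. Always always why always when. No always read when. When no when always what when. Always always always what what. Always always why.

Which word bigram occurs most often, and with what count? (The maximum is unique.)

"always always", 7 times

Bigram frequencies (highest first):
  always always: 7
  when no: 3
  no always: 3
  read always: 2
  always read: 2
  always when: 2
  … (12 more, each ≤ 2)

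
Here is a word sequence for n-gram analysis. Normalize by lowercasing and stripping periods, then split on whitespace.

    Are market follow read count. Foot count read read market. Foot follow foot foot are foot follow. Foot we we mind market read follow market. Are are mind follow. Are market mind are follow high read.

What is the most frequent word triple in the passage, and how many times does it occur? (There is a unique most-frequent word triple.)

Trigram frequencies (highest first):
  foot follow foot: 2
  are market follow: 1
  market follow read: 1
  follow read count: 1
  read count foot: 1
  count foot count: 1
  … (27 more, each ≤ 1)

"foot follow foot", 2 times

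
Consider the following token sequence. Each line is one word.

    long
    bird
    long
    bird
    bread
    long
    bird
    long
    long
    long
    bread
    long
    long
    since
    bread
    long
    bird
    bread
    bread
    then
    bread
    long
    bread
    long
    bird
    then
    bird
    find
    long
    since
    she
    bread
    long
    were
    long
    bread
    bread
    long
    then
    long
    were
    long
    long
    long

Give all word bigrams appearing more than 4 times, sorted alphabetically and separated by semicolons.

Bigram counts meeting the condition (more than 4 times):
  bread long: 7
  long bird: 5
  long long: 5

bread long; long bird; long long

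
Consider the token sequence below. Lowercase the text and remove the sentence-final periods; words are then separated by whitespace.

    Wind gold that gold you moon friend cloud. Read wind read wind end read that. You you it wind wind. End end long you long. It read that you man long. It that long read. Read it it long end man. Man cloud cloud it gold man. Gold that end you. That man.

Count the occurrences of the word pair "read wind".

2

Scanning the 52 overlapping bigram windows for "read wind":
  position 9–10: read wind
  position 11–12: read wind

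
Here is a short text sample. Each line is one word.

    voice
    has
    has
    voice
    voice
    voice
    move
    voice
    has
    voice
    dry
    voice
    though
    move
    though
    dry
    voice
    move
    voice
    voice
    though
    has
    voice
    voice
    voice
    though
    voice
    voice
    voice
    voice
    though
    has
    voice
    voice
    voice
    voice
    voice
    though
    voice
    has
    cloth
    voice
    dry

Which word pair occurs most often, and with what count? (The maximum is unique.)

"voice voice", 12 times

Bigram frequencies (highest first):
  voice voice: 12
  voice though: 5
  has voice: 4
  voice has: 3
  voice move: 2
  move voice: 2
  … (10 more, each ≤ 2)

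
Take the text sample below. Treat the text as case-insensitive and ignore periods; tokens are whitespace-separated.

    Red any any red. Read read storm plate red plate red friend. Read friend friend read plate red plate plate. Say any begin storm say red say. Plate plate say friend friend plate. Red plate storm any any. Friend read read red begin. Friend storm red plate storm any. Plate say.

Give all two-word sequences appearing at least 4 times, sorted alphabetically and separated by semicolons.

plate red; red plate

Bigram counts meeting the condition (at least 4 times):
  plate red: 4
  red plate: 4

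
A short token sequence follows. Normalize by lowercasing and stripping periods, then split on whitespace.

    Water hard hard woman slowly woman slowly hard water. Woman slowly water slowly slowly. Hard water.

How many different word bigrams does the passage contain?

16 tokens → 15 bigram windows in total.
Repeated bigrams (each contributes count−1 duplicates):
  woman slowly: 3
  hard water: 2
  slowly hard: 2
4 duplicate windows → 15 − 4 = 11 distinct.

11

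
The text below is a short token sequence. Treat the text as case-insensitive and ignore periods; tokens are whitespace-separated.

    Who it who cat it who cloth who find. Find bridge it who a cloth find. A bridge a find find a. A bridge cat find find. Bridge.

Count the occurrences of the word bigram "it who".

3

Scanning the 27 overlapping bigram windows for "it who":
  position 2–3: it who
  position 5–6: it who
  position 12–13: it who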